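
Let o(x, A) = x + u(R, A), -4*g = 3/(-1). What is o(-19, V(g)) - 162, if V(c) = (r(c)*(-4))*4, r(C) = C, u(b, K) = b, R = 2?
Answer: -179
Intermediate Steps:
g = ¾ (g = -3/(4*(-1)) = -3*(-1)/4 = -¼*(-3) = ¾ ≈ 0.75000)
V(c) = -16*c (V(c) = (c*(-4))*4 = -4*c*4 = -16*c)
o(x, A) = 2 + x (o(x, A) = x + 2 = 2 + x)
o(-19, V(g)) - 162 = (2 - 19) - 162 = -17 - 162 = -179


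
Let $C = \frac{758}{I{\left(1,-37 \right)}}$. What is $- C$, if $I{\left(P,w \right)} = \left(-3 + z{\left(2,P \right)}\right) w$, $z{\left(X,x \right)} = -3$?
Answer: $- \frac{379}{111} \approx -3.4144$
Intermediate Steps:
$I{\left(P,w \right)} = - 6 w$ ($I{\left(P,w \right)} = \left(-3 - 3\right) w = - 6 w$)
$C = \frac{379}{111}$ ($C = \frac{758}{\left(-6\right) \left(-37\right)} = \frac{758}{222} = 758 \cdot \frac{1}{222} = \frac{379}{111} \approx 3.4144$)
$- C = \left(-1\right) \frac{379}{111} = - \frac{379}{111}$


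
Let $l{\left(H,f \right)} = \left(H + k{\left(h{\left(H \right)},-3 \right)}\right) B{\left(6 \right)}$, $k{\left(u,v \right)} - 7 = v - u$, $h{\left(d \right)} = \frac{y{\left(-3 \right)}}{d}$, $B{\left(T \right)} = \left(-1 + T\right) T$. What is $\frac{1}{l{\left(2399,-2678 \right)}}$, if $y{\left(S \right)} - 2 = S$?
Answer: $\frac{2399}{172943940} \approx 1.3872 \cdot 10^{-5}$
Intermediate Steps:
$y{\left(S \right)} = 2 + S$
$B{\left(T \right)} = T \left(-1 + T\right)$
$h{\left(d \right)} = - \frac{1}{d}$ ($h{\left(d \right)} = \frac{2 - 3}{d} = - \frac{1}{d}$)
$k{\left(u,v \right)} = 7 + v - u$ ($k{\left(u,v \right)} = 7 - \left(u - v\right) = 7 + v - u$)
$l{\left(H,f \right)} = 120 + 30 H + \frac{30}{H}$ ($l{\left(H,f \right)} = \left(H - \left(-4 - \frac{1}{H}\right)\right) 6 \left(-1 + 6\right) = \left(H + \left(7 - 3 + \frac{1}{H}\right)\right) 6 \cdot 5 = \left(H + \left(4 + \frac{1}{H}\right)\right) 30 = \left(4 + H + \frac{1}{H}\right) 30 = 120 + 30 H + \frac{30}{H}$)
$\frac{1}{l{\left(2399,-2678 \right)}} = \frac{1}{120 + 30 \cdot 2399 + \frac{30}{2399}} = \frac{1}{120 + 71970 + 30 \cdot \frac{1}{2399}} = \frac{1}{120 + 71970 + \frac{30}{2399}} = \frac{1}{\frac{172943940}{2399}} = \frac{2399}{172943940}$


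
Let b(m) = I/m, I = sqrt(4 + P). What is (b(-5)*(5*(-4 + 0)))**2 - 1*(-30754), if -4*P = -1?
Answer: 30822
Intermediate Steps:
P = 1/4 (P = -1/4*(-1) = 1/4 ≈ 0.25000)
I = sqrt(17)/2 (I = sqrt(4 + 1/4) = sqrt(17/4) = sqrt(17)/2 ≈ 2.0616)
b(m) = sqrt(17)/(2*m) (b(m) = (sqrt(17)/2)/m = sqrt(17)/(2*m))
(b(-5)*(5*(-4 + 0)))**2 - 1*(-30754) = (((1/2)*sqrt(17)/(-5))*(5*(-4 + 0)))**2 - 1*(-30754) = (((1/2)*sqrt(17)*(-1/5))*(5*(-4)))**2 + 30754 = (-sqrt(17)/10*(-20))**2 + 30754 = (2*sqrt(17))**2 + 30754 = 68 + 30754 = 30822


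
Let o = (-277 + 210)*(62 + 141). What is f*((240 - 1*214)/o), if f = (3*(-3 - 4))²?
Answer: -1638/1943 ≈ -0.84303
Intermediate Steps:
f = 441 (f = (3*(-7))² = (-21)² = 441)
o = -13601 (o = -67*203 = -13601)
f*((240 - 1*214)/o) = 441*((240 - 1*214)/(-13601)) = 441*((240 - 214)*(-1/13601)) = 441*(26*(-1/13601)) = 441*(-26/13601) = -1638/1943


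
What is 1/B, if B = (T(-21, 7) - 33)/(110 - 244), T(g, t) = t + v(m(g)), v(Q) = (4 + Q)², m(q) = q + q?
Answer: -67/709 ≈ -0.094499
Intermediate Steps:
m(q) = 2*q
T(g, t) = t + (4 + 2*g)²
B = -709/67 (B = ((7 + 4*(2 - 21)²) - 33)/(110 - 244) = ((7 + 4*(-19)²) - 33)/(-134) = ((7 + 4*361) - 33)*(-1/134) = ((7 + 1444) - 33)*(-1/134) = (1451 - 33)*(-1/134) = 1418*(-1/134) = -709/67 ≈ -10.582)
1/B = 1/(-709/67) = -67/709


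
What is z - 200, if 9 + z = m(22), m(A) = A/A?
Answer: -208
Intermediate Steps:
m(A) = 1
z = -8 (z = -9 + 1 = -8)
z - 200 = -8 - 200 = -208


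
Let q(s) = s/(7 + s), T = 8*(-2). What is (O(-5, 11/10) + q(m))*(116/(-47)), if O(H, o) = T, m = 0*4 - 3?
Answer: 1943/47 ≈ 41.340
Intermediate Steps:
m = -3 (m = 0 - 3 = -3)
T = -16
O(H, o) = -16
q(s) = s/(7 + s)
(O(-5, 11/10) + q(m))*(116/(-47)) = (-16 - 3/(7 - 3))*(116/(-47)) = (-16 - 3/4)*(116*(-1/47)) = (-16 - 3*¼)*(-116/47) = (-16 - ¾)*(-116/47) = -67/4*(-116/47) = 1943/47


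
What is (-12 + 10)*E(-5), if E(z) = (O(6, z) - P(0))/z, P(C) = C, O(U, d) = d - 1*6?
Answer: -22/5 ≈ -4.4000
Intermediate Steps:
O(U, d) = -6 + d (O(U, d) = d - 6 = -6 + d)
E(z) = (-6 + z)/z (E(z) = ((-6 + z) - 1*0)/z = ((-6 + z) + 0)/z = (-6 + z)/z)
(-12 + 10)*E(-5) = (-12 + 10)*((-6 - 5)/(-5)) = -(-2)*(-11)/5 = -2*11/5 = -22/5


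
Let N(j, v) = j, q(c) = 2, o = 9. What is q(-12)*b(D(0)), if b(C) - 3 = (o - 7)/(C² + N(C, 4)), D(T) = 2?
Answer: 20/3 ≈ 6.6667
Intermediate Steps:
b(C) = 3 + 2/(C + C²) (b(C) = 3 + (9 - 7)/(C² + C) = 3 + 2/(C + C²))
q(-12)*b(D(0)) = 2*((2 + 3*2 + 3*2²)/(2*(1 + 2))) = 2*((½)*(2 + 6 + 3*4)/3) = 2*((½)*(⅓)*(2 + 6 + 12)) = 2*((½)*(⅓)*20) = 2*(10/3) = 20/3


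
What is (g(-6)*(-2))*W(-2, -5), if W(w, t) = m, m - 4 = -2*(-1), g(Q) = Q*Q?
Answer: -432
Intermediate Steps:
g(Q) = Q²
m = 6 (m = 4 - 2*(-1) = 4 + 2 = 6)
W(w, t) = 6
(g(-6)*(-2))*W(-2, -5) = ((-6)²*(-2))*6 = (36*(-2))*6 = -72*6 = -432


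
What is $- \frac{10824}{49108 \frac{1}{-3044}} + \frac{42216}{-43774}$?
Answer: $\frac{180025476852}{268706699} \approx 669.97$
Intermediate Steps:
$- \frac{10824}{49108 \frac{1}{-3044}} + \frac{42216}{-43774} = - \frac{10824}{49108 \left(- \frac{1}{3044}\right)} + 42216 \left(- \frac{1}{43774}\right) = - \frac{10824}{- \frac{12277}{761}} - \frac{21108}{21887} = \left(-10824\right) \left(- \frac{761}{12277}\right) - \frac{21108}{21887} = \frac{8237064}{12277} - \frac{21108}{21887} = \frac{180025476852}{268706699}$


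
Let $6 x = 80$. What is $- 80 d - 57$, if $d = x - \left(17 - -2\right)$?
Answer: $\frac{1189}{3} \approx 396.33$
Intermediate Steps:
$x = \frac{40}{3}$ ($x = \frac{1}{6} \cdot 80 = \frac{40}{3} \approx 13.333$)
$d = - \frac{17}{3}$ ($d = \frac{40}{3} - \left(17 - -2\right) = \frac{40}{3} - \left(17 + \left(-17 + 19\right)\right) = \frac{40}{3} - \left(17 + 2\right) = \frac{40}{3} - 19 = - \frac{17}{3} \approx -5.6667$)
$- 80 d - 57 = \left(-80\right) \left(- \frac{17}{3}\right) - 57 = \frac{1360}{3} - 57 = \frac{1189}{3}$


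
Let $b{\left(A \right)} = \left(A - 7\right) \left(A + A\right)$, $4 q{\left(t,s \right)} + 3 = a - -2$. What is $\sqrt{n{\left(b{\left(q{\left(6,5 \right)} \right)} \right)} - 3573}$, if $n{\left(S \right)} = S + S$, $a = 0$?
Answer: $\frac{i \sqrt{14263}}{2} \approx 59.714 i$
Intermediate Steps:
$q{\left(t,s \right)} = - \frac{1}{4}$ ($q{\left(t,s \right)} = - \frac{3}{4} + \frac{0 - -2}{4} = - \frac{3}{4} + \frac{0 + 2}{4} = - \frac{3}{4} + \frac{1}{4} \cdot 2 = - \frac{3}{4} + \frac{1}{2} = - \frac{1}{4}$)
$b{\left(A \right)} = 2 A \left(-7 + A\right)$ ($b{\left(A \right)} = \left(-7 + A\right) 2 A = 2 A \left(-7 + A\right)$)
$n{\left(S \right)} = 2 S$
$\sqrt{n{\left(b{\left(q{\left(6,5 \right)} \right)} \right)} - 3573} = \sqrt{2 \cdot 2 \left(- \frac{1}{4}\right) \left(-7 - \frac{1}{4}\right) - 3573} = \sqrt{2 \cdot 2 \left(- \frac{1}{4}\right) \left(- \frac{29}{4}\right) - 3573} = \sqrt{2 \cdot \frac{29}{8} - 3573} = \sqrt{\frac{29}{4} - 3573} = \sqrt{- \frac{14263}{4}} = \frac{i \sqrt{14263}}{2}$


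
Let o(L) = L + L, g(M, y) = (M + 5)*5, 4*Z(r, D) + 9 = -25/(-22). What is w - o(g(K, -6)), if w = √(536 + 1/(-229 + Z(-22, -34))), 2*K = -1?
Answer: -45 + 4*√553557066/4065 ≈ -21.848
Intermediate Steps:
K = -½ (K = (½)*(-1) = -½ ≈ -0.50000)
Z(r, D) = -173/88 (Z(r, D) = -9/4 + (-25/(-22))/4 = -9/4 + (-25*(-1/22))/4 = -9/4 + (¼)*(25/22) = -9/4 + 25/88 = -173/88)
g(M, y) = 25 + 5*M (g(M, y) = (5 + M)*5 = 25 + 5*M)
o(L) = 2*L
w = 4*√553557066/4065 (w = √(536 + 1/(-229 - 173/88)) = √(536 + 1/(-20325/88)) = √(536 - 88/20325) = √(10894112/20325) = 4*√553557066/4065 ≈ 23.152)
w - o(g(K, -6)) = 4*√553557066/4065 - 2*(25 + 5*(-½)) = 4*√553557066/4065 - 2*(25 - 5/2) = 4*√553557066/4065 - 2*45/2 = 4*√553557066/4065 - 1*45 = 4*√553557066/4065 - 45 = -45 + 4*√553557066/4065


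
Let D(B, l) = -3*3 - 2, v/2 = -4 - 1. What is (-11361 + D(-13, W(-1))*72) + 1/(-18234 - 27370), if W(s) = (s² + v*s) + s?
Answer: -554225413/45604 ≈ -12153.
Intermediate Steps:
v = -10 (v = 2*(-4 - 1) = 2*(-5) = -10)
W(s) = s² - 9*s (W(s) = (s² - 10*s) + s = s² - 9*s)
D(B, l) = -11 (D(B, l) = -9 - 2 = -11)
(-11361 + D(-13, W(-1))*72) + 1/(-18234 - 27370) = (-11361 - 11*72) + 1/(-18234 - 27370) = (-11361 - 792) + 1/(-45604) = -12153 - 1/45604 = -554225413/45604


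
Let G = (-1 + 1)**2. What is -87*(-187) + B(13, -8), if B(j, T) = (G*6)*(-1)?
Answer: 16269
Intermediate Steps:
G = 0 (G = 0**2 = 0)
B(j, T) = 0 (B(j, T) = (0*6)*(-1) = 0*(-1) = 0)
-87*(-187) + B(13, -8) = -87*(-187) + 0 = 16269 + 0 = 16269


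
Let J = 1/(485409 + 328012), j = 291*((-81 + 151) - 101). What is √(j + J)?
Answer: 2*I*√1492194559135910/813421 ≈ 94.979*I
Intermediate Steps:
j = -9021 (j = 291*(70 - 101) = 291*(-31) = -9021)
J = 1/813421 ≈ 1.2294e-6
√(j + J) = √(-9021 + 1/813421) = √(-7337870840/813421) = 2*I*√1492194559135910/813421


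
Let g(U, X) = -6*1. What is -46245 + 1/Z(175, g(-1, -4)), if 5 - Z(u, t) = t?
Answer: -508694/11 ≈ -46245.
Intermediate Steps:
g(U, X) = -6
Z(u, t) = 5 - t
-46245 + 1/Z(175, g(-1, -4)) = -46245 + 1/(5 - 1*(-6)) = -46245 + 1/(5 + 6) = -46245 + 1/11 = -508694/11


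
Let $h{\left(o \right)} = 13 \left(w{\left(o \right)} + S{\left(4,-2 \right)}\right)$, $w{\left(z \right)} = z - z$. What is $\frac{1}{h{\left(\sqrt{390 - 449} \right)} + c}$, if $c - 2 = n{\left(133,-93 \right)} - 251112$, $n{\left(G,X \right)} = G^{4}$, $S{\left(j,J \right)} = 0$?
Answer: $\frac{1}{312649611} \approx 3.1985 \cdot 10^{-9}$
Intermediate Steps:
$w{\left(z \right)} = 0$
$h{\left(o \right)} = 0$ ($h{\left(o \right)} = 13 \left(0 + 0\right) = 13 \cdot 0 = 0$)
$c = 312649611$ ($c = 2 - \left(251112 - 133^{4}\right) = 2 + \left(312900721 - 251112\right) = 2 + 312649609 = 312649611$)
$\frac{1}{h{\left(\sqrt{390 - 449} \right)} + c} = \frac{1}{0 + 312649611} = \frac{1}{312649611}$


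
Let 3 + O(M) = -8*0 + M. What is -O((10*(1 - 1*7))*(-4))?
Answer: -237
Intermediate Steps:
O(M) = -3 + M (O(M) = -3 + (-8*0 + M) = -3 + (0 + M) = -3 + M)
-O((10*(1 - 1*7))*(-4)) = -(-3 + (10*(1 - 1*7))*(-4)) = -(-3 + (10*(1 - 7))*(-4)) = -(-3 + (10*(-6))*(-4)) = -(-3 - 60*(-4)) = -(-3 + 240) = -1*237 = -237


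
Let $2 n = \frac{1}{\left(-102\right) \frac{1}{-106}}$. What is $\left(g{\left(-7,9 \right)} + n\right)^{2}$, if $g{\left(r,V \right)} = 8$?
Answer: $\frac{755161}{10404} \approx 72.584$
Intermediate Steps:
$n = \frac{53}{102}$ ($n = \frac{1}{2 \left(- \frac{102}{-106}\right)} = \frac{1}{2 \left(\left(-102\right) \left(- \frac{1}{106}\right)\right)} = \frac{1}{2 \cdot \frac{51}{53}} = \frac{1}{2} \cdot \frac{53}{51} = \frac{53}{102} \approx 0.51961$)
$\left(g{\left(-7,9 \right)} + n\right)^{2} = \left(8 + \frac{53}{102}\right)^{2} = \left(\frac{869}{102}\right)^{2} = \frac{755161}{10404}$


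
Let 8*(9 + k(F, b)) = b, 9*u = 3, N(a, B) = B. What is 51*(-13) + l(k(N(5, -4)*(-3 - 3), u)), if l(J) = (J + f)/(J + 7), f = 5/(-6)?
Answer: -658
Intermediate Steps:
f = -5/6 (f = 5*(-1/6) = -5/6 ≈ -0.83333)
u = 1/3 (u = (1/9)*3 = 1/3 ≈ 0.33333)
k(F, b) = -9 + b/8
l(J) = (-5/6 + J)/(7 + J) (l(J) = (J - 5/6)/(J + 7) = (-5/6 + J)/(7 + J))
51*(-13) + l(k(N(5, -4)*(-3 - 3), u)) = 51*(-13) + (-5/6 + (-9 + (1/8)*(1/3)))/(7 + (-9 + (1/8)*(1/3))) = -663 + (-5/6 + (-9 + 1/24))/(7 + (-9 + 1/24)) = -663 + (-5/6 - 215/24)/(7 - 215/24) = -663 - 235/24/(-47/24) = -663 - 24/47*(-235/24) = -663 + 5 = -658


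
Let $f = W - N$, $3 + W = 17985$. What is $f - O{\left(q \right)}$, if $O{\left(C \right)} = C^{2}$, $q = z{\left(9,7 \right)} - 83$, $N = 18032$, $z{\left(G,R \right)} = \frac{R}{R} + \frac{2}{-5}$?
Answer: $- \frac{170994}{25} \approx -6839.8$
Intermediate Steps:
$W = 17982$ ($W = -3 + 17985 = 17982$)
$z{\left(G,R \right)} = \frac{3}{5}$ ($z{\left(G,R \right)} = 1 + 2 \left(- \frac{1}{5}\right) = 1 - \frac{2}{5} = \frac{3}{5}$)
$q = - \frac{412}{5}$ ($q = \frac{3}{5} - 83 = - \frac{412}{5} \approx -82.4$)
$f = -50$ ($f = 17982 - 18032 = -50$)
$f - O{\left(q \right)} = -50 - \left(- \frac{412}{5}\right)^{2} = -50 - \frac{169744}{25} = - \frac{170994}{25}$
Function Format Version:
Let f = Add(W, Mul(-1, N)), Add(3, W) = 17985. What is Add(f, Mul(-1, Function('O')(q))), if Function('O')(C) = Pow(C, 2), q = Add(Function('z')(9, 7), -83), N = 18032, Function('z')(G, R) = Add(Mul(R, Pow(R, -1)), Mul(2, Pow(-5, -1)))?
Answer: Rational(-170994, 25) ≈ -6839.8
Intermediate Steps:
W = 17982 (W = Add(-3, 17985) = 17982)
Function('z')(G, R) = Rational(3, 5) (Function('z')(G, R) = Add(1, Mul(2, Rational(-1, 5))) = Add(1, Rational(-2, 5)) = Rational(3, 5))
q = Rational(-412, 5) (q = Add(Rational(3, 5), -83) = Rational(-412, 5) ≈ -82.400)
f = -50 (f = Add(17982, Mul(-1, 18032)) = Add(17982, -18032) = -50)
Add(f, Mul(-1, Function('O')(q))) = Add(-50, Mul(-1, Pow(Rational(-412, 5), 2))) = Add(-50, Mul(-1, Rational(169744, 25))) = Add(-50, Rational(-169744, 25)) = Rational(-170994, 25)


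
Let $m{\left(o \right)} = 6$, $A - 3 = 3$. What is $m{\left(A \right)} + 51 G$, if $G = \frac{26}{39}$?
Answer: $40$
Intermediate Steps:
$A = 6$ ($A = 3 + 3 = 6$)
$G = \frac{2}{3}$ ($G = 26 \cdot \frac{1}{39} = \frac{2}{3} \approx 0.66667$)
$m{\left(A \right)} + 51 G = 6 + 51 \cdot \frac{2}{3} = 6 + 34 = 40$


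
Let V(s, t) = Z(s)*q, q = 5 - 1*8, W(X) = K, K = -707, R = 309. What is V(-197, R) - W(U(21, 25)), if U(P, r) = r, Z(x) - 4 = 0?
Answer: 695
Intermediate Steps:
Z(x) = 4 (Z(x) = 4 + 0 = 4)
W(X) = -707
q = -3 (q = 5 - 8 = -3)
V(s, t) = -12 (V(s, t) = 4*(-3) = -12)
V(-197, R) - W(U(21, 25)) = -12 - 1*(-707) = -12 + 707 = 695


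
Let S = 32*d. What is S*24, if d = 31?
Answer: 23808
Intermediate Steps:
S = 992 (S = 32*31 = 992)
S*24 = 992*24 = 23808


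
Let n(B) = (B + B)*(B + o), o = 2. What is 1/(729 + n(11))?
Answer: 1/1015 ≈ 0.00098522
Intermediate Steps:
n(B) = 2*B*(2 + B) (n(B) = (B + B)*(B + 2) = (2*B)*(2 + B) = 2*B*(2 + B))
1/(729 + n(11)) = 1/(729 + 2*11*(2 + 11)) = 1/(729 + 2*11*13) = 1/(729 + 286) = 1/1015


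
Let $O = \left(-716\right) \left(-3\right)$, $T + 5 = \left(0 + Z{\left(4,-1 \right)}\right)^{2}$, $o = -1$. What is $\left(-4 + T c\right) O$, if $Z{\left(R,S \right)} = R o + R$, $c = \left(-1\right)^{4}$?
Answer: $-19332$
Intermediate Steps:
$c = 1$
$Z{\left(R,S \right)} = 0$ ($Z{\left(R,S \right)} = R \left(-1\right) + R = - R + R = 0$)
$T = -5$ ($T = -5 + \left(0 + 0\right)^{2} = -5 + 0^{2} = -5 + 0 = -5$)
$O = 2148$
$\left(-4 + T c\right) O = \left(-4 - 5\right) 2148 = \left(-9\right) 2148 = -19332$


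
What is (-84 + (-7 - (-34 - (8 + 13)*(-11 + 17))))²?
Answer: 4761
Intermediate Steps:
(-84 + (-7 - (-34 - (8 + 13)*(-11 + 17))))² = (-84 + (-7 - (-34 - 21*6)))² = (-84 + (-7 - (-34 - 1*126)))² = (-84 + (-7 - (-34 - 126)))² = (-84 + (-7 - 1*(-160)))² = (-84 + (-7 + 160))² = (-84 + 153)² = 69² = 4761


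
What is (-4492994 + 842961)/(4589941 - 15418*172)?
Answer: -3650033/1938045 ≈ -1.8834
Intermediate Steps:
(-4492994 + 842961)/(4589941 - 15418*172) = -3650033/(4589941 - 2651896) = -3650033/1938045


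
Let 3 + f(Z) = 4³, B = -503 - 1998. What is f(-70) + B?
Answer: -2440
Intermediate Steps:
B = -2501
f(Z) = 61 (f(Z) = -3 + 4³ = -3 + 64 = 61)
f(-70) + B = 61 - 2501 = -2440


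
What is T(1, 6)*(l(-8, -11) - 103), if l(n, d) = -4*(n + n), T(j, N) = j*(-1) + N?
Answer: -195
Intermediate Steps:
T(j, N) = N - j (T(j, N) = -j + N = N - j)
l(n, d) = -8*n
T(1, 6)*(l(-8, -11) - 103) = (6 - 1*1)*(-8*(-8) - 103) = (6 - 1)*(64 - 103) = 5*(-39) = -195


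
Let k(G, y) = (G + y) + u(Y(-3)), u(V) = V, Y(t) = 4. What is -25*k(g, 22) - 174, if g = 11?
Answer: -1099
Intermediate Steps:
k(G, y) = 4 + G + y (k(G, y) = (G + y) + 4 = 4 + G + y)
-25*k(g, 22) - 174 = -25*(4 + 11 + 22) - 174 = -25*37 - 174 = -925 - 174 = -1099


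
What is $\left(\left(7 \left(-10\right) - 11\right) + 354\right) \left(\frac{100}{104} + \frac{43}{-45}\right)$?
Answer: $\frac{49}{30} \approx 1.6333$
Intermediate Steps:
$\left(\left(7 \left(-10\right) - 11\right) + 354\right) \left(\frac{100}{104} + \frac{43}{-45}\right) = \left(\left(-70 - 11\right) + 354\right) \left(100 \cdot \frac{1}{104} + 43 \left(- \frac{1}{45}\right)\right) = \left(-81 + 354\right) \left(\frac{25}{26} - \frac{43}{45}\right) = 273 \cdot \frac{7}{1170} = \frac{49}{30}$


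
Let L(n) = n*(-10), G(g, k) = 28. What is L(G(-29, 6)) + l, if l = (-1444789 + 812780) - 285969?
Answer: -918258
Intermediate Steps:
L(n) = -10*n
l = -917978 (l = -632009 - 285969 = -917978)
L(G(-29, 6)) + l = -10*28 - 917978 = -280 - 917978 = -918258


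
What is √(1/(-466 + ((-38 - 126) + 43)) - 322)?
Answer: I*√110951805/587 ≈ 17.944*I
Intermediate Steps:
√(1/(-466 + ((-38 - 126) + 43)) - 322) = √(1/(-466 + (-164 + 43)) - 322) = √(1/(-466 - 121) - 322) = √(1/(-587) - 322) = √(-1/587 - 322) = √(-189015/587) = I*√110951805/587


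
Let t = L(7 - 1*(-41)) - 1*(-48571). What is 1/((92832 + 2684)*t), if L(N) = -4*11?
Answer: 1/4635104932 ≈ 2.1574e-10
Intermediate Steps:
L(N) = -44
t = 48527 (t = -44 - 1*(-48571) = -44 + 48571 = 48527)
1/((92832 + 2684)*t) = 1/((92832 + 2684)*48527) = (1/48527)/95516 = (1/95516)*(1/48527) = 1/4635104932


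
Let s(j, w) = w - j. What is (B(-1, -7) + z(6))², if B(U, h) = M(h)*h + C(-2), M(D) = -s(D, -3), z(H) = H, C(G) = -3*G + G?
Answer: 1444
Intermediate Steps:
C(G) = -2*G
M(D) = 3 + D (M(D) = -(-3 - D) = 3 + D)
B(U, h) = 4 + h*(3 + h) (B(U, h) = (3 + h)*h - 2*(-2) = h*(3 + h) + 4 = 4 + h*(3 + h))
(B(-1, -7) + z(6))² = ((4 - 7*(3 - 7)) + 6)² = ((4 - 7*(-4)) + 6)² = ((4 + 28) + 6)² = (32 + 6)² = 38² = 1444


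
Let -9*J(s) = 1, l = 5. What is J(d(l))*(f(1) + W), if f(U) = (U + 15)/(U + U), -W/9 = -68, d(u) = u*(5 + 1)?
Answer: -620/9 ≈ -68.889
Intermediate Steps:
d(u) = 6*u (d(u) = u*6 = 6*u)
J(s) = -1/9 (J(s) = -1/9*1 = -1/9)
W = 612 (W = -9*(-68) = 612)
f(U) = (15 + U)/(2*U) (f(U) = (15 + U)/((2*U)) = (15 + U)*(1/(2*U)) = (15 + U)/(2*U))
J(d(l))*(f(1) + W) = -((1/2)*(15 + 1)/1 + 612)/9 = -((1/2)*1*16 + 612)/9 = -(8 + 612)/9 = -1/9*620 = -620/9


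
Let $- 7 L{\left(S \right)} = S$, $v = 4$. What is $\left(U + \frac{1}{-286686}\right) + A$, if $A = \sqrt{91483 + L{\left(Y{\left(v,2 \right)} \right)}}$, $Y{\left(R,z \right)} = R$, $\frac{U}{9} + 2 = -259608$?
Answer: $- \frac{669838972141}{286686} + \frac{3 \sqrt{498071}}{7} \approx -2.3362 \cdot 10^{6}$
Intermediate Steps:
$U = -2336490$ ($U = -18 + 9 \left(-259608\right) = -18 - 2336472 = -2336490$)
$L{\left(S \right)} = - \frac{S}{7}$
$A = \frac{3 \sqrt{498071}}{7}$ ($A = \sqrt{91483 - \frac{4}{7}} = \sqrt{\frac{640377}{7}} = \frac{3 \sqrt{498071}}{7} \approx 302.46$)
$\left(U + \frac{1}{-286686}\right) + A = \left(-2336490 + \frac{1}{-286686}\right) + \frac{3 \sqrt{498071}}{7} = \left(-2336490 - \frac{1}{286686}\right) + \frac{3 \sqrt{498071}}{7} = - \frac{669838972141}{286686} + \frac{3 \sqrt{498071}}{7}$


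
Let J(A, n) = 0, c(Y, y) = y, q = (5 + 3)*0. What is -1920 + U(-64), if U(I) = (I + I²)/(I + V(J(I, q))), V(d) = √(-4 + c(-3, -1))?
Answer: -2710656/1367 - 1344*I*√5/1367 ≈ -1982.9 - 2.1984*I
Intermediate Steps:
q = 0 (q = 8*0 = 0)
V(d) = I*√5 (V(d) = √(-4 - 1) = √(-5) = I*√5)
U(I) = (I + I²)/(I + I*√5)
-1920 + U(-64) = -1920 - 64*(1 - 64)/(-64 + I*√5) = -1920 - 64*(-63)/(-64 + I*√5) = -1920 + 4032/(-64 + I*√5)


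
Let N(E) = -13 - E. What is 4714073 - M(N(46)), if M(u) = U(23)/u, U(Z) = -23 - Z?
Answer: 278130261/59 ≈ 4.7141e+6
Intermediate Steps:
M(u) = -46/u (M(u) = (-23 - 1*23)/u = (-23 - 23)/u = -46/u)
4714073 - M(N(46)) = 4714073 - (-46)/(-13 - 1*46) = 4714073 - (-46)/(-13 - 46) = 4714073 - (-46)/(-59) = 4714073 - (-46)*(-1)/59 = 4714073 - 1*46/59 = 4714073 - 46/59 = 278130261/59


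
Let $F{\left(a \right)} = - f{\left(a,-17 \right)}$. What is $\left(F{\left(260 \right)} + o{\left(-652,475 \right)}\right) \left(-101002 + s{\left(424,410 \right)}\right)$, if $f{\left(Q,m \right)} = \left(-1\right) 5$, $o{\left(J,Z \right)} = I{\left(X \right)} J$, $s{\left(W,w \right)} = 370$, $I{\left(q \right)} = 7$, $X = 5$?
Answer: $458781288$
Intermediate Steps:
$o{\left(J,Z \right)} = 7 J$
$f{\left(Q,m \right)} = -5$
$F{\left(a \right)} = 5$ ($F{\left(a \right)} = \left(-1\right) \left(-5\right) = 5$)
$\left(F{\left(260 \right)} + o{\left(-652,475 \right)}\right) \left(-101002 + s{\left(424,410 \right)}\right) = \left(5 + 7 \left(-652\right)\right) \left(-101002 + 370\right) = \left(5 - 4564\right) \left(-100632\right) = \left(-4559\right) \left(-100632\right) = 458781288$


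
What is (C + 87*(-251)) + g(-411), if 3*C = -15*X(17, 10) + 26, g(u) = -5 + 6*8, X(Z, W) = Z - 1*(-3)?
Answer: -65656/3 ≈ -21885.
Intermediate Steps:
X(Z, W) = 3 + Z (X(Z, W) = Z + 3 = 3 + Z)
g(u) = 43 (g(u) = -5 + 48 = 43)
C = -274/3 (C = (-15*(3 + 17) + 26)/3 = (-15*20 + 26)/3 = (-300 + 26)/3 = (1/3)*(-274) = -274/3 ≈ -91.333)
(C + 87*(-251)) + g(-411) = (-274/3 + 87*(-251)) + 43 = (-274/3 - 21837) + 43 = -65785/3 + 43 = -65656/3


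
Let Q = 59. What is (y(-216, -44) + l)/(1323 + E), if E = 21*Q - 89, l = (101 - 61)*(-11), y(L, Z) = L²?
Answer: 46216/2473 ≈ 18.688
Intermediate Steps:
l = -440 (l = 40*(-11) = -440)
E = 1150 (E = 21*59 - 89 = 1239 - 89 = 1150)
(y(-216, -44) + l)/(1323 + E) = ((-216)² - 440)/(1323 + 1150) = (46656 - 440)/2473 = 46216*(1/2473) = 46216/2473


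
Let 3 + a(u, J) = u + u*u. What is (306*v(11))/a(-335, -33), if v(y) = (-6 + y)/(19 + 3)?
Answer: 765/1230757 ≈ 0.00062157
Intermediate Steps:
a(u, J) = -3 + u + u² (a(u, J) = -3 + (u + u*u) = -3 + (u + u²) = -3 + u + u²)
v(y) = -3/11 + y/22 (v(y) = (-6 + y)/22 = (-6 + y)*(1/22) = -3/11 + y/22)
(306*v(11))/a(-335, -33) = (306*(-3/11 + (1/22)*11))/(-3 - 335 + (-335)²) = (306*(-3/11 + ½))/(-3 - 335 + 112225) = (306*(5/22))/111887 = (765/11)*(1/111887) = 765/1230757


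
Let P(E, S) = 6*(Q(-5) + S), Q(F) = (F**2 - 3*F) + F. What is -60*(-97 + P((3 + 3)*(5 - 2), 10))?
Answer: -10380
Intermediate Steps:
Q(F) = F**2 - 2*F
P(E, S) = 210 + 6*S (P(E, S) = 6*(-5*(-2 - 5) + S) = 6*(-5*(-7) + S) = 6*(35 + S) = 210 + 6*S)
-60*(-97 + P((3 + 3)*(5 - 2), 10)) = -60*(-97 + (210 + 6*10)) = -60*(-97 + (210 + 60)) = -60*(-97 + 270) = -60*173 = -10380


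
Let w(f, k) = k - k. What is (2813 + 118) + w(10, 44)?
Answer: 2931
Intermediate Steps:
w(f, k) = 0
(2813 + 118) + w(10, 44) = (2813 + 118) + 0 = 2931 + 0 = 2931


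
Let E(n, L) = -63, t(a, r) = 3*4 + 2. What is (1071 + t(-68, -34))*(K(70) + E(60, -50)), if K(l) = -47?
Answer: -119350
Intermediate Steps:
t(a, r) = 14 (t(a, r) = 12 + 2 = 14)
(1071 + t(-68, -34))*(K(70) + E(60, -50)) = (1071 + 14)*(-47 - 63) = 1085*(-110) = -119350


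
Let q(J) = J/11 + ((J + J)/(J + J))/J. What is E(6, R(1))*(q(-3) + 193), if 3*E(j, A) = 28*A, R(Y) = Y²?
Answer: 177772/99 ≈ 1795.7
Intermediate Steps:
E(j, A) = 28*A/3 (E(j, A) = (28*A)/3 = 28*A/3)
q(J) = 1/J + J/11 (q(J) = J*(1/11) + ((2*J)/((2*J)))/J = J/11 + ((2*J)*(1/(2*J)))/J = J/11 + 1/J = 1/J + J/11)
E(6, R(1))*(q(-3) + 193) = ((28/3)*1²)*((1/(-3) + (1/11)*(-3)) + 193) = ((28/3)*1)*((-⅓ - 3/11) + 193) = 28*(-20/33 + 193)/3 = (28/3)*(6349/33) = 177772/99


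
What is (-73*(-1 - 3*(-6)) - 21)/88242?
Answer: -631/44121 ≈ -0.014302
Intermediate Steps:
(-73*(-1 - 3*(-6)) - 21)/88242 = (-73*(-1 + 18) - 21)*(1/88242) = (-73*17 - 21)*(1/88242) = (-1241 - 21)*(1/88242) = -1262*1/88242 = -631/44121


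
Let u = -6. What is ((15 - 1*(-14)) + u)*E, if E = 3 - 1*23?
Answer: -460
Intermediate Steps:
E = -20 (E = 3 - 23 = -20)
((15 - 1*(-14)) + u)*E = ((15 - 1*(-14)) - 6)*(-20) = ((15 + 14) - 6)*(-20) = (29 - 6)*(-20) = 23*(-20) = -460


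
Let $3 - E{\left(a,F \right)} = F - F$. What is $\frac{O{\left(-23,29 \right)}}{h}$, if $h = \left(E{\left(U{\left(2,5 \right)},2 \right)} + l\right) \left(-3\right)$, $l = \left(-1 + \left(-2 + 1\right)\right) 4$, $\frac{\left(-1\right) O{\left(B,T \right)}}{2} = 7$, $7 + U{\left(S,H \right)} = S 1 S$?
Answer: $- \frac{14}{15} \approx -0.93333$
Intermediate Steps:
$U{\left(S,H \right)} = -7 + S^{2}$ ($U{\left(S,H \right)} = -7 + S 1 S = -7 + S S = -7 + S^{2}$)
$O{\left(B,T \right)} = -14$ ($O{\left(B,T \right)} = \left(-2\right) 7 = -14$)
$E{\left(a,F \right)} = 3$ ($E{\left(a,F \right)} = 3 - \left(F - F\right) = 3 - 0 = 3 + 0 = 3$)
$l = -8$ ($l = \left(-1 - 1\right) 4 = \left(-2\right) 4 = -8$)
$h = 15$ ($h = \left(3 - 8\right) \left(-3\right) = \left(-5\right) \left(-3\right) = 15$)
$\frac{O{\left(-23,29 \right)}}{h} = - \frac{14}{15}$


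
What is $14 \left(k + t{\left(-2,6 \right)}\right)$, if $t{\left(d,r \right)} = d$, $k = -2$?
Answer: $-56$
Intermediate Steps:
$14 \left(k + t{\left(-2,6 \right)}\right) = 14 \left(-2 - 2\right) = 14 \left(-4\right) = -56$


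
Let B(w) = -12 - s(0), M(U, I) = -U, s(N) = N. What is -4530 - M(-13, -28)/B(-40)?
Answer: -54347/12 ≈ -4528.9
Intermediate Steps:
B(w) = -12 (B(w) = -12 - 1*0 = -12 + 0 = -12)
-4530 - M(-13, -28)/B(-40) = -4530 - (-1*(-13))/(-12) = -4530 - 13*(-1)/12 = -4530 - 1*(-13/12) = -4530 + 13/12 = -54347/12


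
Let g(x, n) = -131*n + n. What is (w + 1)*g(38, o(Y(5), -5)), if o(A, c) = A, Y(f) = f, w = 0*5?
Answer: -650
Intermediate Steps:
w = 0
g(x, n) = -130*n
(w + 1)*g(38, o(Y(5), -5)) = (0 + 1)*(-130*5) = 1*(-650) = -650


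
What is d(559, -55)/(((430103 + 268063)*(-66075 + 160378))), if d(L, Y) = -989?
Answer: -989/65839148298 ≈ -1.5021e-8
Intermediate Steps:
d(559, -55)/(((430103 + 268063)*(-66075 + 160378))) = -989*1/((-66075 + 160378)*(430103 + 268063)) = -989/(698166*94303) = -989/65839148298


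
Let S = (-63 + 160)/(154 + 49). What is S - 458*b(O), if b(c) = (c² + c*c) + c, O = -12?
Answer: -25660727/203 ≈ -1.2641e+5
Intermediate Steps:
S = 97/203 ≈ 0.47783
b(c) = c + 2*c² (b(c) = (c² + c²) + c = 2*c² + c = c + 2*c²)
S - 458*b(O) = 97/203 - (-5496)*(1 + 2*(-12)) = 97/203 - (-5496)*(1 - 24) = 97/203 - (-5496)*(-23) = 97/203 - 458*276 = 97/203 - 126408 = -25660727/203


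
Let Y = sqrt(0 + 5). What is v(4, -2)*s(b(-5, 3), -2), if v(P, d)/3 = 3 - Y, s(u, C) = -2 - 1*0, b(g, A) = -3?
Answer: -18 + 6*sqrt(5) ≈ -4.5836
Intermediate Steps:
Y = sqrt(5) ≈ 2.2361
s(u, C) = -2 (s(u, C) = -2 + 0 = -2)
v(P, d) = 9 - 3*sqrt(5) (v(P, d) = 3*(3 - sqrt(5)) = 9 - 3*sqrt(5))
v(4, -2)*s(b(-5, 3), -2) = (9 - 3*sqrt(5))*(-2) = -18 + 6*sqrt(5)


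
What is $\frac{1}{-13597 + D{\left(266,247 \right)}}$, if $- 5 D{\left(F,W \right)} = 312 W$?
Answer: $- \frac{5}{145049} \approx -3.4471 \cdot 10^{-5}$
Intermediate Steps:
$D{\left(F,W \right)} = - \frac{312 W}{5}$
$\frac{1}{-13597 + D{\left(266,247 \right)}} = \frac{1}{-13597 - \frac{77064}{5}} = \frac{1}{- \frac{145049}{5}} = - \frac{5}{145049}$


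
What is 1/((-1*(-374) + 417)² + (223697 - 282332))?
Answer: 1/567046 ≈ 1.7635e-6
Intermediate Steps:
1/((-1*(-374) + 417)² + (223697 - 282332)) = 1/((374 + 417)² - 58635) = 1/(791² - 58635) = 1/(625681 - 58635) = 1/567046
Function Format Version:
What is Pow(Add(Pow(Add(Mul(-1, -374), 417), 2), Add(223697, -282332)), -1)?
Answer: Rational(1, 567046) ≈ 1.7635e-6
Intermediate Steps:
Pow(Add(Pow(Add(Mul(-1, -374), 417), 2), Add(223697, -282332)), -1) = Pow(Add(Pow(Add(374, 417), 2), -58635), -1) = Pow(Add(Pow(791, 2), -58635), -1) = Pow(Add(625681, -58635), -1) = Pow(567046, -1) = Rational(1, 567046)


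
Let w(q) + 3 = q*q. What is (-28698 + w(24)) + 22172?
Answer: -5953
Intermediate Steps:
w(q) = -3 + q² (w(q) = -3 + q*q = -3 + q²)
(-28698 + w(24)) + 22172 = (-28698 + (-3 + 24²)) + 22172 = (-28698 + (-3 + 576)) + 22172 = (-28698 + 573) + 22172 = -28125 + 22172 = -5953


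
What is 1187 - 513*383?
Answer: -195292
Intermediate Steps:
1187 - 513*383 = 1187 - 196479 = -195292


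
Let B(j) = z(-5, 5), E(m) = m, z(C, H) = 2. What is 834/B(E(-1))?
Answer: 417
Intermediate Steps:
B(j) = 2
834/B(E(-1)) = 834/2 = 834*(1/2) = 417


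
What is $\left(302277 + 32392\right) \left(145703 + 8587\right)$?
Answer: $51636080010$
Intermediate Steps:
$\left(302277 + 32392\right) \left(145703 + 8587\right) = 334669 \cdot 154290 = 51636080010$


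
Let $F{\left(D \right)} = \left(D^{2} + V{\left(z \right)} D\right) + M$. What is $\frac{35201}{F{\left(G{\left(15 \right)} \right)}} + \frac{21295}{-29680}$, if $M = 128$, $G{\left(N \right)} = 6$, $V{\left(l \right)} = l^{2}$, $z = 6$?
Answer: $\frac{51833679}{563920} \approx 91.917$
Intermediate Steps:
$F{\left(D \right)} = 128 + D^{2} + 36 D$ ($F{\left(D \right)} = \left(D^{2} + 6^{2} D\right) + 128 = \left(D^{2} + 36 D\right) + 128 = 128 + D^{2} + 36 D$)
$\frac{35201}{F{\left(G{\left(15 \right)} \right)}} + \frac{21295}{-29680} = \frac{35201}{128 + 6^{2} + 36 \cdot 6} + \frac{21295}{-29680} = \frac{35201}{128 + 36 + 216} + 21295 \left(- \frac{1}{29680}\right) = \frac{35201}{380} - \frac{4259}{5936} = \frac{51833679}{563920}$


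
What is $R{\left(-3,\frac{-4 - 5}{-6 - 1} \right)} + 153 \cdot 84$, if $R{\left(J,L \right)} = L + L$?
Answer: $\frac{89982}{7} \approx 12855.0$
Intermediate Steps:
$R{\left(J,L \right)} = 2 L$
$R{\left(-3,\frac{-4 - 5}{-6 - 1} \right)} + 153 \cdot 84 = 2 \frac{-4 - 5}{-6 - 1} + 153 \cdot 84 = 2 \left(- \frac{9}{-7}\right) + 12852 = 2 \left(\left(-9\right) \left(- \frac{1}{7}\right)\right) + 12852 = 2 \cdot \frac{9}{7} + 12852 = \frac{18}{7} + 12852 = \frac{89982}{7}$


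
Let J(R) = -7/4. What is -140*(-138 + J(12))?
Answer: 19565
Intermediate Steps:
J(R) = -7/4 (J(R) = -7*1/4 = -7/4)
-140*(-138 + J(12)) = -140*(-138 - 7/4) = -140*(-559)/4 = -1*(-19565) = 19565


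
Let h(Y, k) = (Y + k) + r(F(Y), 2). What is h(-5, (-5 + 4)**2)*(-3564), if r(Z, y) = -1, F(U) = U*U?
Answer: 17820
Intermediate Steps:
F(U) = U**2
h(Y, k) = -1 + Y + k (h(Y, k) = (Y + k) - 1 = -1 + Y + k)
h(-5, (-5 + 4)**2)*(-3564) = (-1 - 5 + (-5 + 4)**2)*(-3564) = (-1 - 5 + (-1)**2)*(-3564) = (-1 - 5 + 1)*(-3564) = -5*(-3564) = 17820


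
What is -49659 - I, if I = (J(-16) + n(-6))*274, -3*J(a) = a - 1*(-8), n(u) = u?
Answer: -146237/3 ≈ -48746.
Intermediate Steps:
J(a) = -8/3 - a/3 (J(a) = -(a - 1*(-8))/3 = -(a + 8)/3 = -(8 + a)/3 = -8/3 - a/3)
I = -2740/3 (I = ((-8/3 - ⅓*(-16)) - 6)*274 = ((-8/3 + 16/3) - 6)*274 = (8/3 - 6)*274 = -10/3*274 = -2740/3 ≈ -913.33)
-49659 - I = -49659 - 1*(-2740/3) = -49659 + 2740/3 = -146237/3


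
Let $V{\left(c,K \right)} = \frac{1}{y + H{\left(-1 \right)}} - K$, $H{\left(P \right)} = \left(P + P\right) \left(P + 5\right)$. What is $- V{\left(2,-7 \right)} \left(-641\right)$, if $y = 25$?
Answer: $\frac{76920}{17} \approx 4524.7$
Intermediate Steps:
$H{\left(P \right)} = 2 P \left(5 + P\right)$
$V{\left(c,K \right)} = \frac{1}{17} - K$ ($V{\left(c,K \right)} = \frac{1}{25 + 2 \left(-1\right) \left(5 - 1\right)} - K = \frac{1}{25 + 2 \left(-1\right) 4} - K = \frac{1}{25 - 8} - K = \frac{1}{17} - K$)
$- V{\left(2,-7 \right)} \left(-641\right) = - (\frac{1}{17} - -7) \left(-641\right) = - (\frac{1}{17} + 7) \left(-641\right) = \left(-1\right) \frac{120}{17} \left(-641\right) = \left(- \frac{120}{17}\right) \left(-641\right) = \frac{76920}{17}$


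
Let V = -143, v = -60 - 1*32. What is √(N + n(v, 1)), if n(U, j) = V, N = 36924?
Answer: √36781 ≈ 191.78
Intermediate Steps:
v = -92 (v = -60 - 32 = -92)
n(U, j) = -143
√(N + n(v, 1)) = √(36924 - 143) = √36781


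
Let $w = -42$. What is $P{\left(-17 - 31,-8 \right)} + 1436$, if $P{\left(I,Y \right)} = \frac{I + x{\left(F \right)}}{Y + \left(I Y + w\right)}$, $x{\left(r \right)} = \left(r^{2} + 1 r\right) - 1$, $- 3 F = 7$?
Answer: $\frac{4316203}{3006} \approx 1435.9$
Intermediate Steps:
$F = - \frac{7}{3}$ ($F = \left(- \frac{1}{3}\right) 7 = - \frac{7}{3} \approx -2.3333$)
$x{\left(r \right)} = -1 + r + r^{2}$ ($x{\left(r \right)} = \left(r^{2} + r\right) - 1 = \left(r + r^{2}\right) - 1 = -1 + r + r^{2}$)
$P{\left(I,Y \right)} = \frac{\frac{19}{9} + I}{-42 + Y + I Y}$ ($P{\left(I,Y \right)} = \frac{I - \left(\frac{10}{3} - \frac{49}{9}\right)}{Y + \left(I Y - 42\right)} = \frac{I - - \frac{19}{9}}{Y + \left(-42 + I Y\right)} = \frac{I + \frac{19}{9}}{-42 + Y + I Y} = \frac{\frac{19}{9} + I}{-42 + Y + I Y}$)
$P{\left(-17 - 31,-8 \right)} + 1436 = \frac{\frac{19}{9} - 48}{-42 - 8 + \left(-17 - 31\right) \left(-8\right)} + 1436 = \frac{\frac{19}{9} - 48}{-42 - 8 - -384} + 1436 = \frac{1}{-42 - 8 + 384} \left(- \frac{413}{9}\right) + 1436 = \frac{1}{334} \left(- \frac{413}{9}\right) + 1436 = - \frac{413}{3006} + 1436 = \frac{4316203}{3006}$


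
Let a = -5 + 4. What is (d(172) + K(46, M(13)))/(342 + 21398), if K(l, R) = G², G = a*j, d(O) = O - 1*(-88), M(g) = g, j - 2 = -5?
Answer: 269/21740 ≈ 0.012374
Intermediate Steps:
j = -3 (j = 2 - 5 = -3)
d(O) = 88 + O (d(O) = O + 88 = 88 + O)
a = -1
G = 3 (G = -1*(-3) = 3)
K(l, R) = 9 (K(l, R) = 3² = 9)
(d(172) + K(46, M(13)))/(342 + 21398) = ((88 + 172) + 9)/(342 + 21398) = (260 + 9)/21740 = 269*(1/21740) = 269/21740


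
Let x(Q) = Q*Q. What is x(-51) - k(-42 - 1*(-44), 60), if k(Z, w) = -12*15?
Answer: 2781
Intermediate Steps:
x(Q) = Q²
k(Z, w) = -180
x(-51) - k(-42 - 1*(-44), 60) = (-51)² - 1*(-180) = 2601 + 180 = 2781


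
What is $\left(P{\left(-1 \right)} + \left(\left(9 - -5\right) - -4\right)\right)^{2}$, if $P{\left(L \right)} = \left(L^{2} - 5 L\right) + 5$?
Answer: $841$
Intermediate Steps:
$P{\left(L \right)} = 5 + L^{2} - 5 L$
$\left(P{\left(-1 \right)} + \left(\left(9 - -5\right) - -4\right)\right)^{2} = \left(\left(5 + \left(-1\right)^{2} - -5\right) + \left(\left(9 - -5\right) - -4\right)\right)^{2} = \left(\left(5 + 1 + 5\right) + \left(\left(9 + 5\right) + 4\right)\right)^{2} = \left(11 + \left(14 + 4\right)\right)^{2} = \left(11 + 18\right)^{2} = 29^{2} = 841$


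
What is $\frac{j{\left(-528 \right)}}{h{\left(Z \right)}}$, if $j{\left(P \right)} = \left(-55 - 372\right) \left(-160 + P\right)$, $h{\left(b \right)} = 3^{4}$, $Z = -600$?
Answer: $\frac{293776}{81} \approx 3626.9$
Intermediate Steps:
$h{\left(b \right)} = 81$
$j{\left(P \right)} = 68320 - 427 P$ ($j{\left(P \right)} = - 427 \left(-160 + P\right) = 68320 - 427 P$)
$\frac{j{\left(-528 \right)}}{h{\left(Z \right)}} = \frac{68320 - -225456}{81} = \left(68320 + 225456\right) \frac{1}{81} = 293776 \cdot \frac{1}{81} = \frac{293776}{81}$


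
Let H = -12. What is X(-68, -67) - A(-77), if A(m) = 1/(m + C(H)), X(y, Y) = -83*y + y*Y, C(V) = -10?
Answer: 887401/87 ≈ 10200.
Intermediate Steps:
X(y, Y) = -83*y + Y*y
A(m) = 1/(-10 + m) (A(m) = 1/(m - 10) = 1/(-10 + m))
X(-68, -67) - A(-77) = -68*(-83 - 67) - 1/(-10 - 77) = -68*(-150) - 1/(-87) = 10200 - 1*(-1/87) = 10200 + 1/87 = 887401/87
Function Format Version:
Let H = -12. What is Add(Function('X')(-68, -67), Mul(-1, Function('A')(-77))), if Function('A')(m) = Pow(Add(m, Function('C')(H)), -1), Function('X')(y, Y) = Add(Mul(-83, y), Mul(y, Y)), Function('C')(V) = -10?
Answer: Rational(887401, 87) ≈ 10200.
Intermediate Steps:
Function('X')(y, Y) = Add(Mul(-83, y), Mul(Y, y))
Function('A')(m) = Pow(Add(-10, m), -1) (Function('A')(m) = Pow(Add(m, -10), -1) = Pow(Add(-10, m), -1))
Add(Function('X')(-68, -67), Mul(-1, Function('A')(-77))) = Add(Mul(-68, Add(-83, -67)), Mul(-1, Pow(Add(-10, -77), -1))) = Add(Mul(-68, -150), Mul(-1, Pow(-87, -1))) = Add(10200, Mul(-1, Rational(-1, 87))) = Add(10200, Rational(1, 87)) = Rational(887401, 87)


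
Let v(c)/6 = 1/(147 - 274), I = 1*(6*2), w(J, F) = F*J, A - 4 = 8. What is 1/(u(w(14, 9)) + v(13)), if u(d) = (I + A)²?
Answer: 127/73146 ≈ 0.0017363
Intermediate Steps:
A = 12 (A = 4 + 8 = 12)
I = 12 (I = 1*12 = 12)
u(d) = 576 (u(d) = (12 + 12)² = 24² = 576)
v(c) = -6/127 (v(c) = 6/(147 - 274) = 6/(-127) = 6*(-1/127) = -6/127)
1/(u(w(14, 9)) + v(13)) = 1/(576 - 6/127) = 1/(73146/127) = 127/73146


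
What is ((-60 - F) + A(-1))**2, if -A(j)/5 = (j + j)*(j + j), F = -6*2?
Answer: 4624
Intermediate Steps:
F = -12
A(j) = -20*j**2 (A(j) = -5*(j + j)*(j + j) = -5*2*j*2*j = -20*j**2)
((-60 - F) + A(-1))**2 = ((-60 - 1*(-12)) - 20*(-1)**2)**2 = ((-60 + 12) - 20*1)**2 = (-48 - 20)**2 = (-68)**2 = 4624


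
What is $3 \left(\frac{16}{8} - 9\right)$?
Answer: $-21$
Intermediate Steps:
$3 \left(\frac{16}{8} - 9\right) = 3 \left(16 \cdot \frac{1}{8} - 9\right) = 3 \left(2 - 9\right) = 3 \left(-7\right) = -21$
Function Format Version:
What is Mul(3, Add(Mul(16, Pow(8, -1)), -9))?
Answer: -21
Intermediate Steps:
Mul(3, Add(Mul(16, Pow(8, -1)), -9)) = Mul(3, Add(Mul(16, Rational(1, 8)), -9)) = Mul(3, Add(2, -9)) = Mul(3, -7) = -21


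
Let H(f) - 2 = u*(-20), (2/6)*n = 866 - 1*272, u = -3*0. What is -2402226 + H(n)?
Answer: -2402224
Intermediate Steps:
u = 0
n = 1782 (n = 3*(866 - 1*272) = 3*(866 - 272) = 3*594 = 1782)
H(f) = 2 (H(f) = 2 + 0*(-20) = 2 + 0 = 2)
-2402226 + H(n) = -2402226 + 2 = -2402224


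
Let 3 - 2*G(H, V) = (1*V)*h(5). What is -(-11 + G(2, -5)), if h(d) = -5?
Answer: 22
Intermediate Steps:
G(H, V) = 3/2 + 5*V/2 (G(H, V) = 3/2 - 1*V*(-5)/2 = 3/2 - V*(-5)/2 = 3/2 - (-5)*V/2 = 3/2 + 5*V/2)
-(-11 + G(2, -5)) = -(-11 + (3/2 + (5/2)*(-5))) = -(-11 + (3/2 - 25/2)) = -(-11 - 11) = -1*(-22) = 22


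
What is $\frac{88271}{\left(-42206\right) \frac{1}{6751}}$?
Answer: $- \frac{595917521}{42206} \approx -14119.0$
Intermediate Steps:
$\frac{88271}{\left(-42206\right) \frac{1}{6751}} = \frac{88271}{- \frac{42206}{6751}} = 88271 \left(- \frac{6751}{42206}\right) = - \frac{595917521}{42206}$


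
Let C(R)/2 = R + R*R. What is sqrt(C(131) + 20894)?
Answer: sqrt(55478) ≈ 235.54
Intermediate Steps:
C(R) = 2*R + 2*R**2 (C(R) = 2*(R + R*R) = 2*(R + R**2) = 2*R + 2*R**2)
sqrt(C(131) + 20894) = sqrt(2*131*(1 + 131) + 20894) = sqrt(2*131*132 + 20894) = sqrt(34584 + 20894) = sqrt(55478)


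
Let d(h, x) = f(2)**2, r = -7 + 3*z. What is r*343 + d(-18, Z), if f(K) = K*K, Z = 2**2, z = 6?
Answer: 3789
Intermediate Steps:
Z = 4
f(K) = K**2
r = 11 (r = -7 + 3*6 = -7 + 18 = 11)
d(h, x) = 16 (d(h, x) = (2**2)**2 = 4**2 = 16)
r*343 + d(-18, Z) = 11*343 + 16 = 3773 + 16 = 3789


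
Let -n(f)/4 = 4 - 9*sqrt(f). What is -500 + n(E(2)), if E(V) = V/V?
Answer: -480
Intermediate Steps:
E(V) = 1
n(f) = -16 + 36*sqrt(f) (n(f) = -4*(4 - 9*sqrt(f)) = -16 + 36*sqrt(f))
-500 + n(E(2)) = -500 + (-16 + 36*sqrt(1)) = -125*4 + (-16 + 36*1) = -500 + (-16 + 36) = -500 + 20 = -480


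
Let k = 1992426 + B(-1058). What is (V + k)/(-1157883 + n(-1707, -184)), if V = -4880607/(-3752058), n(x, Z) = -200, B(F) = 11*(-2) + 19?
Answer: -2491897179047/1448398194938 ≈ -1.7204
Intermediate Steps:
B(F) = -3 (B(F) = -22 + 19 = -3)
k = 1992423 (k = 1992426 - 3 = 1992423)
V = 1626869/1250686 (V = -4880607*(-1/3752058) = 1626869/1250686 ≈ 1.3008)
(V + k)/(-1157883 + n(-1707, -184)) = (1626869/1250686 + 1992423)/(-1157883 - 200) = (2491897179047/1250686)/(-1158083) = (2491897179047/1250686)*(-1/1158083) = -2491897179047/1448398194938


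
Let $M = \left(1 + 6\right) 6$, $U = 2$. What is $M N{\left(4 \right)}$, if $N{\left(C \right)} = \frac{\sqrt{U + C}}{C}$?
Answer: $\frac{21 \sqrt{6}}{2} \approx 25.72$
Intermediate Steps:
$M = 42$ ($M = 7 \cdot 6 = 42$)
$N{\left(C \right)} = \frac{\sqrt{2 + C}}{C}$
$M N{\left(4 \right)} = 42 \frac{\sqrt{2 + 4}}{4} = 42 \frac{\sqrt{6}}{4} = \frac{21 \sqrt{6}}{2}$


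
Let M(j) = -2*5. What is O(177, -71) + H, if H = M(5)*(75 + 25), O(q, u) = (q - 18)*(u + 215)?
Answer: 21896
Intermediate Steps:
M(j) = -10
O(q, u) = (-18 + q)*(215 + u)
H = -1000 (H = -10*(75 + 25) = -10*100 = -1000)
O(177, -71) + H = (-3870 - 18*(-71) + 215*177 + 177*(-71)) - 1000 = (-3870 + 1278 + 38055 - 12567) - 1000 = 22896 - 1000 = 21896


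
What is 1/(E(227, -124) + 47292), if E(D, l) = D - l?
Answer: 1/47643 ≈ 2.0989e-5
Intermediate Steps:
1/(E(227, -124) + 47292) = 1/((227 - 1*(-124)) + 47292) = 1/((227 + 124) + 47292) = 1/(351 + 47292) = 1/47643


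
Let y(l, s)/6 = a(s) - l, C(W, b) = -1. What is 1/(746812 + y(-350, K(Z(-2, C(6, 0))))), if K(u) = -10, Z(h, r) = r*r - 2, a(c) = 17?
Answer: 1/749014 ≈ 1.3351e-6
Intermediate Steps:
Z(h, r) = -2 + r**2 (Z(h, r) = r**2 - 2 = -2 + r**2)
y(l, s) = 102 - 6*l (y(l, s) = 6*(17 - l) = 102 - 6*l)
1/(746812 + y(-350, K(Z(-2, C(6, 0))))) = 1/(746812 + (102 - 6*(-350))) = 1/(746812 + (102 + 2100)) = 1/(746812 + 2202) = 1/749014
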